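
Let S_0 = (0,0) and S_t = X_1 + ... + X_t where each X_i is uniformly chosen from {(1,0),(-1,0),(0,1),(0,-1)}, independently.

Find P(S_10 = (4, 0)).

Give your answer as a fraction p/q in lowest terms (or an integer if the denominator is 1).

Let h be the number of horizontal steps (so 10-h are vertical). To end at (4,0) need (h+4)/2 right-steps and ((10-h)+0)/2 up-steps.
Sum over h with 4 ≤ h ≤ 10, h ≡ 0 (mod 2), 10-h ≡ 0 (mod 2):
h=4: C(10,4)·C(4,4)·C(6,3) = 210·1·20 = 4200
h=6: C(10,6)·C(6,5)·C(4,2) = 210·6·6 = 7560
h=8: C(10,8)·C(8,6)·C(2,1) = 45·28·2 = 2520
h=10: C(10,10)·C(10,7)·C(0,0) = 1·120·1 = 120
Total favorable: 14400
Total paths: 4^10 = 1048576
P = 14400/1048576 = 225/16384

Answer: 225/16384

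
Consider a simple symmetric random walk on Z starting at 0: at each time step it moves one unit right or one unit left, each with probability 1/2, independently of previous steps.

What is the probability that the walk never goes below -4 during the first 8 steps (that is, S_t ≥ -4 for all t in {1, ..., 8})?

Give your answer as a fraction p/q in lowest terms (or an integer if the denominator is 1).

Let f(t,s) = #length-t paths at position s with S_1..S_t all ≥ -4.
f(t,s) = f(t-1,s-1) + f(t-1,s+1) for s ≥ -4; f(t,s) = 0 for s < -4.
t=0: f(0,0)=1
t=1: f(1,-1)=1 f(1,1)=1
t=2: f(2,-2)=1 f(2,0)=2 f(2,2)=1
t=3: f(3,-3)=1 f(3,-1)=3 f(3,1)=3 f(3,3)=1
t=4: f(4,-4)=1 f(4,-2)=4 f(4,0)=6 f(4,2)=4 f(4,4)=1
t=5: f(5,-3)=5 f(5,-1)=10 f(5,1)=10 f(5,3)=5 f(5,5)=1
t=6: f(6,-4)=5 f(6,-2)=15 f(6,0)=20 f(6,2)=15 f(6,4)=6 f(6,6)=1
t=7: f(7,-3)=20 f(7,-1)=35 f(7,1)=35 f(7,3)=21 f(7,5)=7 f(7,7)=1
t=8: f(8,-4)=20 f(8,-2)=55 f(8,0)=70 f(8,2)=56 f(8,4)=28 f(8,6)=8 f(8,8)=1
Σ_s f(8,s) = 238
P = 238/256 = 119/128

Answer: 119/128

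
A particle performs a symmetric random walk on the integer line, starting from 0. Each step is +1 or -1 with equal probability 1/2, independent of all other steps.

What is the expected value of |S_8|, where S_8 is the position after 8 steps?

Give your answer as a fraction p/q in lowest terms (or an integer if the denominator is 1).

S_8 takes values m ≡ 0 (mod 2) with |m| ≤ 8; P(S_8=m) = C(8,(8+m)/2)/2^8.
Total paths: 2^8 = 256
Distribution: P(S=-8)=1/256, P(S=-6)=8/256, P(S=-4)=28/256, P(S=-2)=56/256, P(S=0)=70/256, P(S=2)=56/256, P(S=4)=28/256, P(S=6)=8/256, P(S=8)=1/256
E[|S_8|] = Σ_m |m|·P(S_8=m) = 560/256 = 35/16

Answer: 35/16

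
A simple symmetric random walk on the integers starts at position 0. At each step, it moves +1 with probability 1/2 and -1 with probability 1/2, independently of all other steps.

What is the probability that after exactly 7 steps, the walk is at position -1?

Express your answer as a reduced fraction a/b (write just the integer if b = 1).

To reach position -1 after 7 steps: need 3 steps of +1 and 4 of -1.
Favorable paths: C(7,3) = 35
Total paths: 2^7 = 128
P = 35/128 = 35/128

Answer: 35/128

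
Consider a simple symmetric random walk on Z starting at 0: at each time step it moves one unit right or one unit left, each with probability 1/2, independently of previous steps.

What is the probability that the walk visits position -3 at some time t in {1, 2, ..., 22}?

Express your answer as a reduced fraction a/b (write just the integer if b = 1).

Count via complement. Let g(t,s) = #length-t paths at position s with S_1..S_t all ≠ -3.
g(t,s) = g(t-1,s-1) + g(t-1,s+1) for s ≠ -3; g(t,-3) = 0.
t=0: g(0,0)=1
t=1: g(1,-1)=1 g(1,1)=1
t=2: g(2,-2)=1 g(2,0)=2 g(2,2)=1
t=3: g(3,-1)=3 g(3,1)=3 g(3,3)=1
t=4: g(4,-2)=3 g(4,0)=6 g(4,2)=4 g(4,4)=1
t=5: g(5,-1)=9 g(5,1)=10 g(5,3)=5 g(5,5)=1
t=6: g(6,-2)=9 g(6,0)=19 g(6,2)=15 g(6,4)=6 g(6,6)=1
t=7: g(7,-1)=28 g(7,1)=34 g(7,3)=21 g(7,5)=7 g(7,7)=1
t=8: g(8,-2)=28 g(8,0)=62 g(8,2)=55 g(8,4)=28 g(8,6)=8 g(8,8)=1
t=9: g(9,-1)=90 g(9,1)=117 g(9,3)=83 g(9,5)=36 g(9,7)=9 g(9,9)=1
t=10: g(10,-2)=90 g(10,0)=207 g(10,2)=200 g(10,4)=119 g(10,6)=45 g(10,8)=10 g(10,10)=1
t=11: g(11,-1)=297 g(11,1)=407 g(11,3)=319 g(11,5)=164 g(11,7)=55 g(11,9)=11 g(11,11)=1
t=12: g(12,-2)=297 g(12,0)=704 g(12,2)=726 g(12,4)=483 g(12,6)=219 g(12,8)=66 g(12,10)=12 g(12,12)=1
t=13: g(13,-1)=1001 g(13,1)=1430 g(13,3)=1209 g(13,5)=702 g(13,7)=285 g(13,9)=78 g(13,11)=13 g(13,13)=1
t=14: g(14,-2)=1001 g(14,0)=2431 g(14,2)=2639 g(14,4)=1911 g(14,6)=987 g(14,8)=363 g(14,10)=91 g(14,12)=14 g(14,14)=1
t=15: g(15,-1)=3432 g(15,1)=5070 g(15,3)=4550 g(15,5)=2898 g(15,7)=1350 g(15,9)=454 g(15,11)=105 g(15,13)=15 g(15,15)=1
t=16: g(16,-2)=3432 g(16,0)=8502 g(16,2)=9620 g(16,4)=7448 g(16,6)=4248 g(16,8)=1804 g(16,10)=559 g(16,12)=120 g(16,14)=16 g(16,16)=1
t=17: g(17,-1)=11934 g(17,1)=18122 g(17,3)=17068 g(17,5)=11696 g(17,7)=6052 g(17,9)=2363 g(17,11)=679 g(17,13)=136 g(17,15)=17 g(17,17)=1
t=18: g(18,-2)=11934 g(18,0)=30056 g(18,2)=35190 g(18,4)=28764 g(18,6)=17748 g(18,8)=8415 g(18,10)=3042 g(18,12)=815 g(18,14)=153 g(18,16)=18 g(18,18)=1
t=19: g(19,-1)=41990 g(19,1)=65246 g(19,3)=63954 g(19,5)=46512 g(19,7)=26163 g(19,9)=11457 g(19,11)=3857 g(19,13)=968 g(19,15)=171 g(19,17)=19 g(19,19)=1
t=20: g(20,-2)=41990 g(20,0)=107236 g(20,2)=129200 g(20,4)=110466 g(20,6)=72675 g(20,8)=37620 g(20,10)=15314 g(20,12)=4825 g(20,14)=1139 g(20,16)=190 g(20,18)=20 g(20,20)=1
t=21: g(21,-1)=149226 g(21,1)=236436 g(21,3)=239666 g(21,5)=183141 g(21,7)=110295 g(21,9)=52934 g(21,11)=20139 g(21,13)=5964 g(21,15)=1329 g(21,17)=210 g(21,19)=21 g(21,21)=1
t=22: g(22,-2)=149226 g(22,0)=385662 g(22,2)=476102 g(22,4)=422807 g(22,6)=293436 g(22,8)=163229 g(22,10)=73073 g(22,12)=26103 g(22,14)=7293 g(22,16)=1539 g(22,18)=231 g(22,20)=22 g(22,22)=1
Paths never hitting -3: Σ_s g(22,s) = 1998724
Paths hitting -3: 2^22 - 1998724 = 2195580
P = 2195580/4194304 = 548895/1048576

Answer: 548895/1048576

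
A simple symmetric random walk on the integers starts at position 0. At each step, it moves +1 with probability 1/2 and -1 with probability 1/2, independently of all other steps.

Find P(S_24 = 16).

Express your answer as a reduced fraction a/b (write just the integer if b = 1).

To reach position 16 after 24 steps: need 20 steps of +1 and 4 of -1.
Favorable paths: C(24,20) = 10626
Total paths: 2^24 = 16777216
P = 10626/16777216 = 5313/8388608

Answer: 5313/8388608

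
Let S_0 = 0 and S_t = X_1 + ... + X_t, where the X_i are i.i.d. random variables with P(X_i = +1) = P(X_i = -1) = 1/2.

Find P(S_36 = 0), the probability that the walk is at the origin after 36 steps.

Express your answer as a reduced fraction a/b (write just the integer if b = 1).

Answer: 2268783825/17179869184

Derivation:
To return to 0 after 36 steps: need exactly 18 steps of +1 and 18 of -1.
Favorable paths: C(36,18) = 9075135300
Total paths: 2^36 = 68719476736
P = 9075135300/68719476736 = 2268783825/17179869184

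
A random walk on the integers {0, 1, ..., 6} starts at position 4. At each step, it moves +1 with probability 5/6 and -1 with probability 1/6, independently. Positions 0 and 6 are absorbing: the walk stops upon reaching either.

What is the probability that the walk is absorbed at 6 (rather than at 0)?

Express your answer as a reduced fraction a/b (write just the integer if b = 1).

Biased walk: p = 5/6, q = 1/6, r = q/p = 1/5
Gambler's ruin: P(hit 6 before 0 | start at 4) = (1 - r^a)/(1 - r^N)
r^4 = 1/625; r^6 = 1/15625
P = (1 - 1/625) / (1 - 1/15625) = 624/625 / 15624/15625 = 650/651

Answer: 650/651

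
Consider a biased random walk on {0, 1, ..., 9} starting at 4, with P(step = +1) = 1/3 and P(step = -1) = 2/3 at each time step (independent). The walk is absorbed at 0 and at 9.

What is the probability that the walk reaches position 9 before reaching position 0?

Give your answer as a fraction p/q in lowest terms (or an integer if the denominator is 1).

Biased walk: p = 1/3, q = 2/3, r = q/p = 2
Gambler's ruin: P(hit 9 before 0 | start at 4) = (1 - r^a)/(1 - r^N)
r^4 = 16; r^9 = 512
P = (1 - 16) / (1 - 512) = -15 / -511 = 15/511

Answer: 15/511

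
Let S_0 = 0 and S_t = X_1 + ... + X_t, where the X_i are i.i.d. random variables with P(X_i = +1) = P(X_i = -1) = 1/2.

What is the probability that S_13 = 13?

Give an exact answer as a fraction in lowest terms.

To reach position 13 after 13 steps: need 13 steps of +1 and 0 of -1.
Favorable paths: C(13,13) = 1
Total paths: 2^13 = 8192
P = 1/8192 = 1/8192

Answer: 1/8192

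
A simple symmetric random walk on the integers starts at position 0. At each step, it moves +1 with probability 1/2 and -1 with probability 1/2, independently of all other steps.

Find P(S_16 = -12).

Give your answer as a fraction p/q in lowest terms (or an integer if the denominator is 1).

Answer: 15/8192

Derivation:
To reach position -12 after 16 steps: need 2 steps of +1 and 14 of -1.
Favorable paths: C(16,2) = 120
Total paths: 2^16 = 65536
P = 120/65536 = 15/8192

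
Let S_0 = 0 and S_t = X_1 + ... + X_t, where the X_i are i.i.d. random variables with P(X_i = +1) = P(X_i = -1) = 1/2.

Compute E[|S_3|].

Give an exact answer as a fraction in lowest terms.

Answer: 3/2

Derivation:
S_3 takes values m ≡ 1 (mod 2) with |m| ≤ 3; P(S_3=m) = C(3,(3+m)/2)/2^3.
Total paths: 2^3 = 8
Distribution: P(S=-3)=1/8, P(S=-1)=3/8, P(S=1)=3/8, P(S=3)=1/8
E[|S_3|] = Σ_m |m|·P(S_3=m) = 12/8 = 3/2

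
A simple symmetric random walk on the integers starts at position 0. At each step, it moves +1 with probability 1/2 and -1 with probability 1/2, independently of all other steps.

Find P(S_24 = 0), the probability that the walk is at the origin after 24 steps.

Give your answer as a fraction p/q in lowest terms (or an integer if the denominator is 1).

To return to 0 after 24 steps: need exactly 12 steps of +1 and 12 of -1.
Favorable paths: C(24,12) = 2704156
Total paths: 2^24 = 16777216
P = 2704156/16777216 = 676039/4194304

Answer: 676039/4194304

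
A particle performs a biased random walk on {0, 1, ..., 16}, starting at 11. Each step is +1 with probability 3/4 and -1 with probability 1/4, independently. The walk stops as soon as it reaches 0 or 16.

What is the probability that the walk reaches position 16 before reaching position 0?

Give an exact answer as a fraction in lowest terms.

Answer: 21523239/21523360

Derivation:
Biased walk: p = 3/4, q = 1/4, r = q/p = 1/3
Gambler's ruin: P(hit 16 before 0 | start at 11) = (1 - r^a)/(1 - r^N)
r^11 = 1/177147; r^16 = 1/43046721
P = (1 - 1/177147) / (1 - 1/43046721) = 177146/177147 / 43046720/43046721 = 21523239/21523360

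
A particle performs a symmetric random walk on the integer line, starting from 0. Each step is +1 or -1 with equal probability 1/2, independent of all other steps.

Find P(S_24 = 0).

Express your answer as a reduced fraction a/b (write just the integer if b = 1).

To reach position 0 after 24 steps: need 12 steps of +1 and 12 of -1.
Favorable paths: C(24,12) = 2704156
Total paths: 2^24 = 16777216
P = 2704156/16777216 = 676039/4194304

Answer: 676039/4194304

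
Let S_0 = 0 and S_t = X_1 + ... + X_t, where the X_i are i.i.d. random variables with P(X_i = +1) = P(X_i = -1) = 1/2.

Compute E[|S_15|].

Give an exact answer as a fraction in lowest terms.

S_15 takes values m ≡ 1 (mod 2) with |m| ≤ 15; P(S_15=m) = C(15,(15+m)/2)/2^15.
Total paths: 2^15 = 32768
Distribution: P(S=-15)=1/32768, P(S=-13)=15/32768, P(S=-11)=105/32768, P(S=-9)=455/32768, P(S=-7)=1365/32768, P(S=-5)=3003/32768, P(S=-3)=5005/32768, P(S=-1)=6435/32768, P(S=1)=6435/32768, P(S=3)=5005/32768, P(S=5)=3003/32768, P(S=7)=1365/32768, P(S=9)=455/32768, P(S=11)=105/32768, P(S=13)=15/32768, P(S=15)=1/32768
E[|S_15|] = Σ_m |m|·P(S_15=m) = 102960/32768 = 6435/2048

Answer: 6435/2048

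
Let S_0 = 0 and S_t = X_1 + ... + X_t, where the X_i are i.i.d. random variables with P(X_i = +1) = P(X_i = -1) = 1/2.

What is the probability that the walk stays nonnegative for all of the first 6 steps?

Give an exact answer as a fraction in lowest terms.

Let f(t,s) = #length-t paths at position s with S_1..S_t all ≥ 0.
f(t,s) = f(t-1,s-1) + f(t-1,s+1) for s ≥ 0; f(t,s) = 0 for s < 0.
t=0: f(0,0)=1
t=1: f(1,1)=1
t=2: f(2,0)=1 f(2,2)=1
t=3: f(3,1)=2 f(3,3)=1
t=4: f(4,0)=2 f(4,2)=3 f(4,4)=1
t=5: f(5,1)=5 f(5,3)=4 f(5,5)=1
t=6: f(6,0)=5 f(6,2)=9 f(6,4)=5 f(6,6)=1
Σ_s f(6,s) = 20
P = 20/64 = 5/16

Answer: 5/16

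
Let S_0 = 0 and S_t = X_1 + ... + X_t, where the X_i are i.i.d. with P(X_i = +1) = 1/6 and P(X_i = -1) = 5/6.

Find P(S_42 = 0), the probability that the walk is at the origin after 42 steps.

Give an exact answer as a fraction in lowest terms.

Answer: 10694223134517669677734375/20051241808265601101758268964864

Derivation:
To be at 0 after 42 steps: need exactly 21 steps of +1 and 21 of -1.
Number of such sequences: C(42,21) = 538257874440
Each has probability (1/6)^21 · (5/6)^21 = 476837158203125/481229803398374426442198455156736
P = 538257874440 · 476837158203125/481229803398374426442198455156736 = 10694223134517669677734375/20051241808265601101758268964864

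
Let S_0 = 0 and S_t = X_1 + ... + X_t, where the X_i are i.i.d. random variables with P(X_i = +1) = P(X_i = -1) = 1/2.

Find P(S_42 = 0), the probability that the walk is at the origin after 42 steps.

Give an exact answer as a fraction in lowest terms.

Answer: 67282234305/549755813888

Derivation:
To return to 0 after 42 steps: need exactly 21 steps of +1 and 21 of -1.
Favorable paths: C(42,21) = 538257874440
Total paths: 2^42 = 4398046511104
P = 538257874440/4398046511104 = 67282234305/549755813888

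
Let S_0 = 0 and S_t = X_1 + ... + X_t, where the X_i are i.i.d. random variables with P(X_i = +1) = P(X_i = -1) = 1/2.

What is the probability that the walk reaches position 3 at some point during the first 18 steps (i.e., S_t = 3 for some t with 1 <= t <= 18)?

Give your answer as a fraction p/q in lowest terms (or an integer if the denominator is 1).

Answer: 15751/32768

Derivation:
Count via complement. Let g(t,s) = #length-t paths at position s with S_1..S_t all ≠ 3.
g(t,s) = g(t-1,s-1) + g(t-1,s+1) for s ≠ 3; g(t,3) = 0.
t=0: g(0,0)=1
t=1: g(1,-1)=1 g(1,1)=1
t=2: g(2,-2)=1 g(2,0)=2 g(2,2)=1
t=3: g(3,-3)=1 g(3,-1)=3 g(3,1)=3
t=4: g(4,-4)=1 g(4,-2)=4 g(4,0)=6 g(4,2)=3
t=5: g(5,-5)=1 g(5,-3)=5 g(5,-1)=10 g(5,1)=9
t=6: g(6,-6)=1 g(6,-4)=6 g(6,-2)=15 g(6,0)=19 g(6,2)=9
t=7: g(7,-7)=1 g(7,-5)=7 g(7,-3)=21 g(7,-1)=34 g(7,1)=28
t=8: g(8,-8)=1 g(8,-6)=8 g(8,-4)=28 g(8,-2)=55 g(8,0)=62 g(8,2)=28
t=9: g(9,-9)=1 g(9,-7)=9 g(9,-5)=36 g(9,-3)=83 g(9,-1)=117 g(9,1)=90
t=10: g(10,-10)=1 g(10,-8)=10 g(10,-6)=45 g(10,-4)=119 g(10,-2)=200 g(10,0)=207 g(10,2)=90
t=11: g(11,-11)=1 g(11,-9)=11 g(11,-7)=55 g(11,-5)=164 g(11,-3)=319 g(11,-1)=407 g(11,1)=297
t=12: g(12,-12)=1 g(12,-10)=12 g(12,-8)=66 g(12,-6)=219 g(12,-4)=483 g(12,-2)=726 g(12,0)=704 g(12,2)=297
t=13: g(13,-13)=1 g(13,-11)=13 g(13,-9)=78 g(13,-7)=285 g(13,-5)=702 g(13,-3)=1209 g(13,-1)=1430 g(13,1)=1001
t=14: g(14,-14)=1 g(14,-12)=14 g(14,-10)=91 g(14,-8)=363 g(14,-6)=987 g(14,-4)=1911 g(14,-2)=2639 g(14,0)=2431 g(14,2)=1001
t=15: g(15,-15)=1 g(15,-13)=15 g(15,-11)=105 g(15,-9)=454 g(15,-7)=1350 g(15,-5)=2898 g(15,-3)=4550 g(15,-1)=5070 g(15,1)=3432
t=16: g(16,-16)=1 g(16,-14)=16 g(16,-12)=120 g(16,-10)=559 g(16,-8)=1804 g(16,-6)=4248 g(16,-4)=7448 g(16,-2)=9620 g(16,0)=8502 g(16,2)=3432
t=17: g(17,-17)=1 g(17,-15)=17 g(17,-13)=136 g(17,-11)=679 g(17,-9)=2363 g(17,-7)=6052 g(17,-5)=11696 g(17,-3)=17068 g(17,-1)=18122 g(17,1)=11934
t=18: g(18,-18)=1 g(18,-16)=18 g(18,-14)=153 g(18,-12)=815 g(18,-10)=3042 g(18,-8)=8415 g(18,-6)=17748 g(18,-4)=28764 g(18,-2)=35190 g(18,0)=30056 g(18,2)=11934
Paths never hitting 3: Σ_s g(18,s) = 136136
Paths hitting 3: 2^18 - 136136 = 126008
P = 126008/262144 = 15751/32768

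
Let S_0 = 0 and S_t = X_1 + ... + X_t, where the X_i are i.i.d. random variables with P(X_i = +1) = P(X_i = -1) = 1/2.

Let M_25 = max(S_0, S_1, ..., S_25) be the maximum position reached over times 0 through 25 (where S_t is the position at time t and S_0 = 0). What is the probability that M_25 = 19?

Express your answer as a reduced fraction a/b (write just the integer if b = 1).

Answer: 575/8388608

Derivation:
Let M_25 = max(S_0,...,S_25). Use the reflection principle: for j ≥ 1, #{paths with M_25 ≥ j} = #{S_25 ≥ j} + #{S_25 ≥ j+1}.
By reflection, #{M_25 ≥ 19} = #{S_25 ≥ 19} + #{S_25 ≥ 20} = 2626 + 326 = 2952.
#{M_25 ≥ 20} = #{S_25 ≥ 20} + #{S_25 ≥ 21} = 326 + 326 = 652.
#{M_25 = 19} = 2952 - 652 = 2300.
P(M_25 = 19) = 2300/33554432 = 575/8388608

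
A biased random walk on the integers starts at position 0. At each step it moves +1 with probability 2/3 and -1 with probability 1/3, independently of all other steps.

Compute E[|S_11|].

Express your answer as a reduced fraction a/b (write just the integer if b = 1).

S_11 takes values m ≡ 1 (mod 2) with |m| ≤ 11; P(S_11=m) = C(11,(11+m)/2) · (2/3)^((11+m)/2) · (1/3)^((11-m)/2).
Distribution: P(S=-11)=1/177147, P(S=-9)=22/177147, P(S=-7)=220/177147, P(S=-5)=440/59049, P(S=-3)=1760/59049, P(S=-1)=4928/59049, P(S=1)=9856/59049, P(S=3)=14080/59049, P(S=5)=14080/59049, P(S=7)=28160/177147, P(S=9)=11264/177147, P(S=11)=2048/177147
E[|S_11|] = Σ_m |m|·P(S_11=m) = 242495/59049

Answer: 242495/59049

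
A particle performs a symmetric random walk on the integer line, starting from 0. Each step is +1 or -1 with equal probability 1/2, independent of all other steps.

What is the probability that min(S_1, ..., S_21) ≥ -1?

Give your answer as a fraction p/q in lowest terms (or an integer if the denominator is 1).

Answer: 88179/262144

Derivation:
Let f(t,s) = #length-t paths at position s with S_1..S_t all ≥ -1.
f(t,s) = f(t-1,s-1) + f(t-1,s+1) for s ≥ -1; f(t,s) = 0 for s < -1.
t=0: f(0,0)=1
t=1: f(1,-1)=1 f(1,1)=1
t=2: f(2,0)=2 f(2,2)=1
t=3: f(3,-1)=2 f(3,1)=3 f(3,3)=1
t=4: f(4,0)=5 f(4,2)=4 f(4,4)=1
t=5: f(5,-1)=5 f(5,1)=9 f(5,3)=5 f(5,5)=1
t=6: f(6,0)=14 f(6,2)=14 f(6,4)=6 f(6,6)=1
t=7: f(7,-1)=14 f(7,1)=28 f(7,3)=20 f(7,5)=7 f(7,7)=1
t=8: f(8,0)=42 f(8,2)=48 f(8,4)=27 f(8,6)=8 f(8,8)=1
t=9: f(9,-1)=42 f(9,1)=90 f(9,3)=75 f(9,5)=35 f(9,7)=9 f(9,9)=1
t=10: f(10,0)=132 f(10,2)=165 f(10,4)=110 f(10,6)=44 f(10,8)=10 f(10,10)=1
t=11: f(11,-1)=132 f(11,1)=297 f(11,3)=275 f(11,5)=154 f(11,7)=54 f(11,9)=11 f(11,11)=1
t=12: f(12,0)=429 f(12,2)=572 f(12,4)=429 f(12,6)=208 f(12,8)=65 f(12,10)=12 f(12,12)=1
t=13: f(13,-1)=429 f(13,1)=1001 f(13,3)=1001 f(13,5)=637 f(13,7)=273 f(13,9)=77 f(13,11)=13 f(13,13)=1
t=14: f(14,0)=1430 f(14,2)=2002 f(14,4)=1638 f(14,6)=910 f(14,8)=350 f(14,10)=90 f(14,12)=14 f(14,14)=1
t=15: f(15,-1)=1430 f(15,1)=3432 f(15,3)=3640 f(15,5)=2548 f(15,7)=1260 f(15,9)=440 f(15,11)=104 f(15,13)=15 f(15,15)=1
t=16: f(16,0)=4862 f(16,2)=7072 f(16,4)=6188 f(16,6)=3808 f(16,8)=1700 f(16,10)=544 f(16,12)=119 f(16,14)=16 f(16,16)=1
t=17: f(17,-1)=4862 f(17,1)=11934 f(17,3)=13260 f(17,5)=9996 f(17,7)=5508 f(17,9)=2244 f(17,11)=663 f(17,13)=135 f(17,15)=17 f(17,17)=1
t=18: f(18,0)=16796 f(18,2)=25194 f(18,4)=23256 f(18,6)=15504 f(18,8)=7752 f(18,10)=2907 f(18,12)=798 f(18,14)=152 f(18,16)=18 f(18,18)=1
t=19: f(19,-1)=16796 f(19,1)=41990 f(19,3)=48450 f(19,5)=38760 f(19,7)=23256 f(19,9)=10659 f(19,11)=3705 f(19,13)=950 f(19,15)=170 f(19,17)=19 f(19,19)=1
t=20: f(20,0)=58786 f(20,2)=90440 f(20,4)=87210 f(20,6)=62016 f(20,8)=33915 f(20,10)=14364 f(20,12)=4655 f(20,14)=1120 f(20,16)=189 f(20,18)=20 f(20,20)=1
t=21: f(21,-1)=58786 f(21,1)=149226 f(21,3)=177650 f(21,5)=149226 f(21,7)=95931 f(21,9)=48279 f(21,11)=19019 f(21,13)=5775 f(21,15)=1309 f(21,17)=209 f(21,19)=21 f(21,21)=1
Σ_s f(21,s) = 705432
P = 705432/2097152 = 88179/262144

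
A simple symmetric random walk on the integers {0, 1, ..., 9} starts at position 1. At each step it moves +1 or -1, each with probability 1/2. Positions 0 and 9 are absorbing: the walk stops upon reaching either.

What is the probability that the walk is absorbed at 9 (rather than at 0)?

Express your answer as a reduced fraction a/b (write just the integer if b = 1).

Symmetric walk (p = 1/2): the harmonic-function argument gives P(hit 9 before 0 | start at 1) = a/N.
P = 1/9 = 1/9

Answer: 1/9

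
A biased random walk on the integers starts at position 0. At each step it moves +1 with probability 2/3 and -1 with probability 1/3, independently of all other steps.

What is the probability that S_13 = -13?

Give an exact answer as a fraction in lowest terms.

To reach position -13 after 13 steps: need 0 steps of +1 and 13 steps of -1.
Number of such sequences: C(13,0) = 1
Each has probability (2/3)^0 · (1/3)^13 = 1/1594323
P = 1 · 1/1594323 = 1/1594323

Answer: 1/1594323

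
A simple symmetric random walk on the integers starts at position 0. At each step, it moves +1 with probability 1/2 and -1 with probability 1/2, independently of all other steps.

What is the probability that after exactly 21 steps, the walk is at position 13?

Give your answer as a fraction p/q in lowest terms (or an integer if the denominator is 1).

Answer: 5985/2097152

Derivation:
To reach position 13 after 21 steps: need 17 steps of +1 and 4 of -1.
Favorable paths: C(21,17) = 5985
Total paths: 2^21 = 2097152
P = 5985/2097152 = 5985/2097152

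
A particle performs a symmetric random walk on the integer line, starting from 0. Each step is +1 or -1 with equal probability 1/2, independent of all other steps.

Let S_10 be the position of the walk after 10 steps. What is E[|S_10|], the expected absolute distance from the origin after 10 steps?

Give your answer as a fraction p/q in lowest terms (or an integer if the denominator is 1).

S_10 takes values m ≡ 0 (mod 2) with |m| ≤ 10; P(S_10=m) = C(10,(10+m)/2)/2^10.
Total paths: 2^10 = 1024
Distribution: P(S=-10)=1/1024, P(S=-8)=10/1024, P(S=-6)=45/1024, P(S=-4)=120/1024, P(S=-2)=210/1024, P(S=0)=252/1024, P(S=2)=210/1024, P(S=4)=120/1024, P(S=6)=45/1024, P(S=8)=10/1024, P(S=10)=1/1024
E[|S_10|] = Σ_m |m|·P(S_10=m) = 2520/1024 = 315/128

Answer: 315/128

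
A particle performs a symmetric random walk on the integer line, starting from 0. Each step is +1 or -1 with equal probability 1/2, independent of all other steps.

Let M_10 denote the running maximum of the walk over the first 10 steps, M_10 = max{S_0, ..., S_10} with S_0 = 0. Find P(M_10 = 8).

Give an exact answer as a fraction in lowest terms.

Answer: 5/512

Derivation:
Let M_10 = max(S_0,...,S_10). Use the reflection principle: for j ≥ 1, #{paths with M_10 ≥ j} = #{S_10 ≥ j} + #{S_10 ≥ j+1}.
By reflection, #{M_10 ≥ 8} = #{S_10 ≥ 8} + #{S_10 ≥ 9} = 11 + 1 = 12.
#{M_10 ≥ 9} = #{S_10 ≥ 9} + #{S_10 ≥ 10} = 1 + 1 = 2.
#{M_10 = 8} = 12 - 2 = 10.
P(M_10 = 8) = 10/1024 = 5/512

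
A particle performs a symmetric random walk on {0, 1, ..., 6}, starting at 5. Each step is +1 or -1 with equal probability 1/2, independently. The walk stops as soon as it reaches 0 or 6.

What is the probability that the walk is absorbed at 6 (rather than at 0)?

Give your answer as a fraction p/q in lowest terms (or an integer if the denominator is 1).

Symmetric walk (p = 1/2): the harmonic-function argument gives P(hit 6 before 0 | start at 5) = a/N.
P = 5/6 = 5/6

Answer: 5/6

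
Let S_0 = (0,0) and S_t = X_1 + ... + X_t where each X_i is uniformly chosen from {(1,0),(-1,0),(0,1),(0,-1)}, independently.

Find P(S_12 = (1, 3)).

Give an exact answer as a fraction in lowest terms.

Answer: 49005/2097152

Derivation:
Let h be the number of horizontal steps (so 12-h are vertical). To end at (1,3) need (h+1)/2 right-steps and ((12-h)+3)/2 up-steps.
Sum over h with 1 ≤ h ≤ 9, h ≡ 1 (mod 2), 12-h ≡ 1 (mod 2):
h=1: C(12,1)·C(1,1)·C(11,7) = 12·1·330 = 3960
h=3: C(12,3)·C(3,2)·C(9,6) = 220·3·84 = 55440
h=5: C(12,5)·C(5,3)·C(7,5) = 792·10·21 = 166320
h=7: C(12,7)·C(7,4)·C(5,4) = 792·35·5 = 138600
h=9: C(12,9)·C(9,5)·C(3,3) = 220·126·1 = 27720
Total favorable: 392040
Total paths: 4^12 = 16777216
P = 392040/16777216 = 49005/2097152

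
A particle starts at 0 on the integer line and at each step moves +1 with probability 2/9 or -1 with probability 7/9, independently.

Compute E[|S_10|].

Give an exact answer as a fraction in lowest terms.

Answer: 19549617730/3486784401

Derivation:
S_10 takes values m ≡ 0 (mod 2) with |m| ≤ 10; P(S_10=m) = C(10,(10+m)/2) · (2/9)^((10+m)/2) · (7/9)^((10-m)/2).
Distribution: P(S=-10)=282475249/3486784401, P(S=-8)=807072140/3486784401, P(S=-6)=115296020/387420489, P(S=-4)=263533760/1162261467, P(S=-2)=131766880/1162261467, P(S=0)=15059072/387420489, P(S=2)=10756480/1162261467, P(S=4)=1756160/1162261467, P(S=6)=62720/387420489, P(S=8)=35840/3486784401, P(S=10)=1024/3486784401
E[|S_10|] = Σ_m |m|·P(S_10=m) = 19549617730/3486784401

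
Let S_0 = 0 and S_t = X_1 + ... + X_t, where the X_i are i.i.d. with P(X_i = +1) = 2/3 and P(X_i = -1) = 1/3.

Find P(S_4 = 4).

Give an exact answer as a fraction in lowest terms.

To reach position 4 after 4 steps: need 4 steps of +1 and 0 steps of -1.
Number of such sequences: C(4,4) = 1
Each has probability (2/3)^4 · (1/3)^0 = 16/81
P = 1 · 16/81 = 16/81

Answer: 16/81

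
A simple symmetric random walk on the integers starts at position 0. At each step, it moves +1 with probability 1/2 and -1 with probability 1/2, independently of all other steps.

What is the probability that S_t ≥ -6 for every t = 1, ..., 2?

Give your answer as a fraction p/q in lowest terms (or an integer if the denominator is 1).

Answer: 1

Derivation:
Let f(t,s) = #length-t paths at position s with S_1..S_t all ≥ -6.
f(t,s) = f(t-1,s-1) + f(t-1,s+1) for s ≥ -6; f(t,s) = 0 for s < -6.
t=0: f(0,0)=1
t=1: f(1,-1)=1 f(1,1)=1
t=2: f(2,-2)=1 f(2,0)=2 f(2,2)=1
Σ_s f(2,s) = 4
P = 4/4 = 1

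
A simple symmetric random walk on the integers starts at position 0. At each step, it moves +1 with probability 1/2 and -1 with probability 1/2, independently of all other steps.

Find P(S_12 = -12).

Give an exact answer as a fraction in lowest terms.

To reach position -12 after 12 steps: need 0 steps of +1 and 12 of -1.
Favorable paths: C(12,0) = 1
Total paths: 2^12 = 4096
P = 1/4096 = 1/4096

Answer: 1/4096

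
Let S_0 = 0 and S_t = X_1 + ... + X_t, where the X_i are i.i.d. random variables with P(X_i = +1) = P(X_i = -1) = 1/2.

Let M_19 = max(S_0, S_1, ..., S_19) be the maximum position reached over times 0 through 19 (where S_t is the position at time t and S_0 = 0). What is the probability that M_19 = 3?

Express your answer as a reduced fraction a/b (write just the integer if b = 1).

Answer: 37791/262144

Derivation:
Let M_19 = max(S_0,...,S_19). Use the reflection principle: for j ≥ 1, #{paths with M_19 ≥ j} = #{S_19 ≥ j} + #{S_19 ≥ j+1}.
By reflection, #{M_19 ≥ 3} = #{S_19 ≥ 3} + #{S_19 ≥ 4} = 169766 + 94184 = 263950.
#{M_19 ≥ 4} = #{S_19 ≥ 4} + #{S_19 ≥ 5} = 94184 + 94184 = 188368.
#{M_19 = 3} = 263950 - 188368 = 75582.
P(M_19 = 3) = 75582/524288 = 37791/262144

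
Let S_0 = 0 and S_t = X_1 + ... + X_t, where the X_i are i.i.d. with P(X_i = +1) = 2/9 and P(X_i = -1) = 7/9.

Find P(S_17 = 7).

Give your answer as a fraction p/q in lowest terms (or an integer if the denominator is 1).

Answer: 425991028736/16677181699666569

Derivation:
To reach position 7 after 17 steps: need 12 steps of +1 and 5 steps of -1.
Number of such sequences: C(17,12) = 6188
Each has probability (2/9)^12 · (7/9)^5 = 68841472/16677181699666569
P = 6188 · 68841472/16677181699666569 = 425991028736/16677181699666569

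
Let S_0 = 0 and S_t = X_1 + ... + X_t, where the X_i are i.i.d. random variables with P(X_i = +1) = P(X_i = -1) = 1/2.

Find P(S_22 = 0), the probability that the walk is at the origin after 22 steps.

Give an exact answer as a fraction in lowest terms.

To return to 0 after 22 steps: need exactly 11 steps of +1 and 11 of -1.
Favorable paths: C(22,11) = 705432
Total paths: 2^22 = 4194304
P = 705432/4194304 = 88179/524288

Answer: 88179/524288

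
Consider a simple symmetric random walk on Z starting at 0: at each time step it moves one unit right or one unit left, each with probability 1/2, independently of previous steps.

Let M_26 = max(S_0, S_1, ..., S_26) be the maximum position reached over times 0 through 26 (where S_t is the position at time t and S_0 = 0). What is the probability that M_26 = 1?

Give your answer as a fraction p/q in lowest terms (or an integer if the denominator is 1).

Answer: 2414425/16777216

Derivation:
Let M_26 = max(S_0,...,S_26). Use the reflection principle: for j ≥ 1, #{paths with M_26 ≥ j} = #{S_26 ≥ j} + #{S_26 ≥ j+1}.
By reflection, #{M_26 ≥ 1} = #{S_26 ≥ 1} + #{S_26 ≥ 2} = 28354132 + 28354132 = 56708264.
#{M_26 ≥ 2} = #{S_26 ≥ 2} + #{S_26 ≥ 3} = 28354132 + 18696432 = 47050564.
#{M_26 = 1} = 56708264 - 47050564 = 9657700.
P(M_26 = 1) = 9657700/67108864 = 2414425/16777216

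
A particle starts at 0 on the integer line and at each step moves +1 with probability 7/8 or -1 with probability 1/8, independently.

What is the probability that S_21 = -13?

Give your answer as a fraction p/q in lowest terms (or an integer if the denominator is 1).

Answer: 14369985/9223372036854775808

Derivation:
To reach position -13 after 21 steps: need 4 steps of +1 and 17 steps of -1.
Number of such sequences: C(21,4) = 5985
Each has probability (7/8)^4 · (1/8)^17 = 2401/9223372036854775808
P = 5985 · 2401/9223372036854775808 = 14369985/9223372036854775808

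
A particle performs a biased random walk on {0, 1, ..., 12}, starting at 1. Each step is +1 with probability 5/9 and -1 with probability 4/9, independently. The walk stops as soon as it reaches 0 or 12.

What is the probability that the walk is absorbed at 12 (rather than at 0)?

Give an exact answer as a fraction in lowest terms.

Answer: 48828125/227363409

Derivation:
Biased walk: p = 5/9, q = 4/9, r = q/p = 4/5
Gambler's ruin: P(hit 12 before 0 | start at 1) = (1 - r^a)/(1 - r^N)
r^1 = 4/5; r^12 = 16777216/244140625
P = (1 - 4/5) / (1 - 16777216/244140625) = 1/5 / 227363409/244140625 = 48828125/227363409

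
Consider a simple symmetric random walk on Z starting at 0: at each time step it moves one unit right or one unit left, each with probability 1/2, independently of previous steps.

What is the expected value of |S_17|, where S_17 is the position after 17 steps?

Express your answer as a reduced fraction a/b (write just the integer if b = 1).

Answer: 109395/32768

Derivation:
S_17 takes values m ≡ 1 (mod 2) with |m| ≤ 17; P(S_17=m) = C(17,(17+m)/2)/2^17.
Total paths: 2^17 = 131072
Distribution: P(S=-17)=1/131072, P(S=-15)=17/131072, P(S=-13)=136/131072, P(S=-11)=680/131072, P(S=-9)=2380/131072, P(S=-7)=6188/131072, P(S=-5)=12376/131072, P(S=-3)=19448/131072, P(S=-1)=24310/131072, P(S=1)=24310/131072, P(S=3)=19448/131072, P(S=5)=12376/131072, P(S=7)=6188/131072, P(S=9)=2380/131072, P(S=11)=680/131072, P(S=13)=136/131072, P(S=15)=17/131072, P(S=17)=1/131072
E[|S_17|] = Σ_m |m|·P(S_17=m) = 437580/131072 = 109395/32768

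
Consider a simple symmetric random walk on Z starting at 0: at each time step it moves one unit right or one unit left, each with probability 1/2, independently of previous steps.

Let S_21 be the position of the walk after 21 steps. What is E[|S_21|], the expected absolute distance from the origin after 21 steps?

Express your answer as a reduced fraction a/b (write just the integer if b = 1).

S_21 takes values m ≡ 1 (mod 2) with |m| ≤ 21; P(S_21=m) = C(21,(21+m)/2)/2^21.
Total paths: 2^21 = 2097152
Distribution: P(S=-21)=1/2097152, P(S=-19)=21/2097152, P(S=-17)=210/2097152, P(S=-15)=1330/2097152, P(S=-13)=5985/2097152, P(S=-11)=20349/2097152, P(S=-9)=54264/2097152, P(S=-7)=116280/2097152, P(S=-5)=203490/2097152, P(S=-3)=293930/2097152, P(S=-1)=352716/2097152, P(S=1)=352716/2097152, P(S=3)=293930/2097152, P(S=5)=203490/2097152, P(S=7)=116280/2097152, P(S=9)=54264/2097152, P(S=11)=20349/2097152, P(S=13)=5985/2097152, P(S=15)=1330/2097152, P(S=17)=210/2097152, P(S=19)=21/2097152, P(S=21)=1/2097152
E[|S_21|] = Σ_m |m|·P(S_21=m) = 7759752/2097152 = 969969/262144

Answer: 969969/262144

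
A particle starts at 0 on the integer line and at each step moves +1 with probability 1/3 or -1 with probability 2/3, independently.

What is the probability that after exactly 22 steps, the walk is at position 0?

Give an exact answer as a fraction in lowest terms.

To be at 0 after 22 steps: need exactly 11 steps of +1 and 11 of -1.
Number of such sequences: C(22,11) = 705432
Each has probability (1/3)^11 · (2/3)^11 = 2048/31381059609
P = 705432 · 2048/31381059609 = 481574912/10460353203

Answer: 481574912/10460353203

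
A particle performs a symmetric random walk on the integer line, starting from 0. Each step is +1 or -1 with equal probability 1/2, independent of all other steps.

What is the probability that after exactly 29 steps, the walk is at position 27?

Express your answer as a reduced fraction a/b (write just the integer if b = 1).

Answer: 29/536870912

Derivation:
To reach position 27 after 29 steps: need 28 steps of +1 and 1 of -1.
Favorable paths: C(29,28) = 29
Total paths: 2^29 = 536870912
P = 29/536870912 = 29/536870912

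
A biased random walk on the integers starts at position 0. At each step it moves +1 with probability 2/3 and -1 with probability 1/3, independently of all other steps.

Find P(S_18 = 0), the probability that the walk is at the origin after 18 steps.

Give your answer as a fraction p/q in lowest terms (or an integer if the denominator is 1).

To be at 0 after 18 steps: need exactly 9 steps of +1 and 9 of -1.
Number of such sequences: C(18,9) = 48620
Each has probability (2/3)^9 · (1/3)^9 = 512/387420489
P = 48620 · 512/387420489 = 24893440/387420489

Answer: 24893440/387420489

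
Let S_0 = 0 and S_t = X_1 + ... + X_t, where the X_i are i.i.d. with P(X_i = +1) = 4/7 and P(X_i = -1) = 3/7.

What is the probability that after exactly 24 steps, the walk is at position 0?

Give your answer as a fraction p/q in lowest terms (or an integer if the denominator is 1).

To be at 0 after 24 steps: need exactly 12 steps of +1 and 12 of -1.
Number of such sequences: C(24,12) = 2704156
Each has probability (4/7)^12 · (3/7)^12 = 8916100448256/191581231380566414401
P = 2704156 · 8916100448256/191581231380566414401 = 3444360931964878848/27368747340080916343

Answer: 3444360931964878848/27368747340080916343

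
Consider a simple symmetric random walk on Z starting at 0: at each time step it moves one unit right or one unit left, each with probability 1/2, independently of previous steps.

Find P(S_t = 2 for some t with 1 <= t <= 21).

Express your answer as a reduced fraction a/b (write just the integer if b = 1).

Answer: 173965/262144

Derivation:
Count via complement. Let g(t,s) = #length-t paths at position s with S_1..S_t all ≠ 2.
g(t,s) = g(t-1,s-1) + g(t-1,s+1) for s ≠ 2; g(t,2) = 0.
t=0: g(0,0)=1
t=1: g(1,-1)=1 g(1,1)=1
t=2: g(2,-2)=1 g(2,0)=2
t=3: g(3,-3)=1 g(3,-1)=3 g(3,1)=2
t=4: g(4,-4)=1 g(4,-2)=4 g(4,0)=5
t=5: g(5,-5)=1 g(5,-3)=5 g(5,-1)=9 g(5,1)=5
t=6: g(6,-6)=1 g(6,-4)=6 g(6,-2)=14 g(6,0)=14
t=7: g(7,-7)=1 g(7,-5)=7 g(7,-3)=20 g(7,-1)=28 g(7,1)=14
t=8: g(8,-8)=1 g(8,-6)=8 g(8,-4)=27 g(8,-2)=48 g(8,0)=42
t=9: g(9,-9)=1 g(9,-7)=9 g(9,-5)=35 g(9,-3)=75 g(9,-1)=90 g(9,1)=42
t=10: g(10,-10)=1 g(10,-8)=10 g(10,-6)=44 g(10,-4)=110 g(10,-2)=165 g(10,0)=132
t=11: g(11,-11)=1 g(11,-9)=11 g(11,-7)=54 g(11,-5)=154 g(11,-3)=275 g(11,-1)=297 g(11,1)=132
t=12: g(12,-12)=1 g(12,-10)=12 g(12,-8)=65 g(12,-6)=208 g(12,-4)=429 g(12,-2)=572 g(12,0)=429
t=13: g(13,-13)=1 g(13,-11)=13 g(13,-9)=77 g(13,-7)=273 g(13,-5)=637 g(13,-3)=1001 g(13,-1)=1001 g(13,1)=429
t=14: g(14,-14)=1 g(14,-12)=14 g(14,-10)=90 g(14,-8)=350 g(14,-6)=910 g(14,-4)=1638 g(14,-2)=2002 g(14,0)=1430
t=15: g(15,-15)=1 g(15,-13)=15 g(15,-11)=104 g(15,-9)=440 g(15,-7)=1260 g(15,-5)=2548 g(15,-3)=3640 g(15,-1)=3432 g(15,1)=1430
t=16: g(16,-16)=1 g(16,-14)=16 g(16,-12)=119 g(16,-10)=544 g(16,-8)=1700 g(16,-6)=3808 g(16,-4)=6188 g(16,-2)=7072 g(16,0)=4862
t=17: g(17,-17)=1 g(17,-15)=17 g(17,-13)=135 g(17,-11)=663 g(17,-9)=2244 g(17,-7)=5508 g(17,-5)=9996 g(17,-3)=13260 g(17,-1)=11934 g(17,1)=4862
t=18: g(18,-18)=1 g(18,-16)=18 g(18,-14)=152 g(18,-12)=798 g(18,-10)=2907 g(18,-8)=7752 g(18,-6)=15504 g(18,-4)=23256 g(18,-2)=25194 g(18,0)=16796
t=19: g(19,-19)=1 g(19,-17)=19 g(19,-15)=170 g(19,-13)=950 g(19,-11)=3705 g(19,-9)=10659 g(19,-7)=23256 g(19,-5)=38760 g(19,-3)=48450 g(19,-1)=41990 g(19,1)=16796
t=20: g(20,-20)=1 g(20,-18)=20 g(20,-16)=189 g(20,-14)=1120 g(20,-12)=4655 g(20,-10)=14364 g(20,-8)=33915 g(20,-6)=62016 g(20,-4)=87210 g(20,-2)=90440 g(20,0)=58786
t=21: g(21,-21)=1 g(21,-19)=21 g(21,-17)=209 g(21,-15)=1309 g(21,-13)=5775 g(21,-11)=19019 g(21,-9)=48279 g(21,-7)=95931 g(21,-5)=149226 g(21,-3)=177650 g(21,-1)=149226 g(21,1)=58786
Paths never hitting 2: Σ_s g(21,s) = 705432
Paths hitting 2: 2^21 - 705432 = 1391720
P = 1391720/2097152 = 173965/262144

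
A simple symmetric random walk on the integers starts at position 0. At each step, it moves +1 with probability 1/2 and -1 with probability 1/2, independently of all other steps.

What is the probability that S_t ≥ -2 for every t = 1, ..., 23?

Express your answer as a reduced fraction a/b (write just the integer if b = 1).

Let f(t,s) = #length-t paths at position s with S_1..S_t all ≥ -2.
f(t,s) = f(t-1,s-1) + f(t-1,s+1) for s ≥ -2; f(t,s) = 0 for s < -2.
t=0: f(0,0)=1
t=1: f(1,-1)=1 f(1,1)=1
t=2: f(2,-2)=1 f(2,0)=2 f(2,2)=1
t=3: f(3,-1)=3 f(3,1)=3 f(3,3)=1
t=4: f(4,-2)=3 f(4,0)=6 f(4,2)=4 f(4,4)=1
t=5: f(5,-1)=9 f(5,1)=10 f(5,3)=5 f(5,5)=1
t=6: f(6,-2)=9 f(6,0)=19 f(6,2)=15 f(6,4)=6 f(6,6)=1
t=7: f(7,-1)=28 f(7,1)=34 f(7,3)=21 f(7,5)=7 f(7,7)=1
t=8: f(8,-2)=28 f(8,0)=62 f(8,2)=55 f(8,4)=28 f(8,6)=8 f(8,8)=1
t=9: f(9,-1)=90 f(9,1)=117 f(9,3)=83 f(9,5)=36 f(9,7)=9 f(9,9)=1
t=10: f(10,-2)=90 f(10,0)=207 f(10,2)=200 f(10,4)=119 f(10,6)=45 f(10,8)=10 f(10,10)=1
t=11: f(11,-1)=297 f(11,1)=407 f(11,3)=319 f(11,5)=164 f(11,7)=55 f(11,9)=11 f(11,11)=1
t=12: f(12,-2)=297 f(12,0)=704 f(12,2)=726 f(12,4)=483 f(12,6)=219 f(12,8)=66 f(12,10)=12 f(12,12)=1
t=13: f(13,-1)=1001 f(13,1)=1430 f(13,3)=1209 f(13,5)=702 f(13,7)=285 f(13,9)=78 f(13,11)=13 f(13,13)=1
t=14: f(14,-2)=1001 f(14,0)=2431 f(14,2)=2639 f(14,4)=1911 f(14,6)=987 f(14,8)=363 f(14,10)=91 f(14,12)=14 f(14,14)=1
t=15: f(15,-1)=3432 f(15,1)=5070 f(15,3)=4550 f(15,5)=2898 f(15,7)=1350 f(15,9)=454 f(15,11)=105 f(15,13)=15 f(15,15)=1
t=16: f(16,-2)=3432 f(16,0)=8502 f(16,2)=9620 f(16,4)=7448 f(16,6)=4248 f(16,8)=1804 f(16,10)=559 f(16,12)=120 f(16,14)=16 f(16,16)=1
t=17: f(17,-1)=11934 f(17,1)=18122 f(17,3)=17068 f(17,5)=11696 f(17,7)=6052 f(17,9)=2363 f(17,11)=679 f(17,13)=136 f(17,15)=17 f(17,17)=1
t=18: f(18,-2)=11934 f(18,0)=30056 f(18,2)=35190 f(18,4)=28764 f(18,6)=17748 f(18,8)=8415 f(18,10)=3042 f(18,12)=815 f(18,14)=153 f(18,16)=18 f(18,18)=1
t=19: f(19,-1)=41990 f(19,1)=65246 f(19,3)=63954 f(19,5)=46512 f(19,7)=26163 f(19,9)=11457 f(19,11)=3857 f(19,13)=968 f(19,15)=171 f(19,17)=19 f(19,19)=1
t=20: f(20,-2)=41990 f(20,0)=107236 f(20,2)=129200 f(20,4)=110466 f(20,6)=72675 f(20,8)=37620 f(20,10)=15314 f(20,12)=4825 f(20,14)=1139 f(20,16)=190 f(20,18)=20 f(20,20)=1
t=21: f(21,-1)=149226 f(21,1)=236436 f(21,3)=239666 f(21,5)=183141 f(21,7)=110295 f(21,9)=52934 f(21,11)=20139 f(21,13)=5964 f(21,15)=1329 f(21,17)=210 f(21,19)=21 f(21,21)=1
t=22: f(22,-2)=149226 f(22,0)=385662 f(22,2)=476102 f(22,4)=422807 f(22,6)=293436 f(22,8)=163229 f(22,10)=73073 f(22,12)=26103 f(22,14)=7293 f(22,16)=1539 f(22,18)=231 f(22,20)=22 f(22,22)=1
t=23: f(23,-1)=534888 f(23,1)=861764 f(23,3)=898909 f(23,5)=716243 f(23,7)=456665 f(23,9)=236302 f(23,11)=99176 f(23,13)=33396 f(23,15)=8832 f(23,17)=1770 f(23,19)=253 f(23,21)=23 f(23,23)=1
Σ_s f(23,s) = 3848222
P = 3848222/8388608 = 1924111/4194304

Answer: 1924111/4194304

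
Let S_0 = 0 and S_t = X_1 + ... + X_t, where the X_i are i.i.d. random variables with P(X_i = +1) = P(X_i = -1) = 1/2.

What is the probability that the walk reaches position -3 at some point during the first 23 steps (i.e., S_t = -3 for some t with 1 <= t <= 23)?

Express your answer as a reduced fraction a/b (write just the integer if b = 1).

Count via complement. Let g(t,s) = #length-t paths at position s with S_1..S_t all ≠ -3.
g(t,s) = g(t-1,s-1) + g(t-1,s+1) for s ≠ -3; g(t,-3) = 0.
t=0: g(0,0)=1
t=1: g(1,-1)=1 g(1,1)=1
t=2: g(2,-2)=1 g(2,0)=2 g(2,2)=1
t=3: g(3,-1)=3 g(3,1)=3 g(3,3)=1
t=4: g(4,-2)=3 g(4,0)=6 g(4,2)=4 g(4,4)=1
t=5: g(5,-1)=9 g(5,1)=10 g(5,3)=5 g(5,5)=1
t=6: g(6,-2)=9 g(6,0)=19 g(6,2)=15 g(6,4)=6 g(6,6)=1
t=7: g(7,-1)=28 g(7,1)=34 g(7,3)=21 g(7,5)=7 g(7,7)=1
t=8: g(8,-2)=28 g(8,0)=62 g(8,2)=55 g(8,4)=28 g(8,6)=8 g(8,8)=1
t=9: g(9,-1)=90 g(9,1)=117 g(9,3)=83 g(9,5)=36 g(9,7)=9 g(9,9)=1
t=10: g(10,-2)=90 g(10,0)=207 g(10,2)=200 g(10,4)=119 g(10,6)=45 g(10,8)=10 g(10,10)=1
t=11: g(11,-1)=297 g(11,1)=407 g(11,3)=319 g(11,5)=164 g(11,7)=55 g(11,9)=11 g(11,11)=1
t=12: g(12,-2)=297 g(12,0)=704 g(12,2)=726 g(12,4)=483 g(12,6)=219 g(12,8)=66 g(12,10)=12 g(12,12)=1
t=13: g(13,-1)=1001 g(13,1)=1430 g(13,3)=1209 g(13,5)=702 g(13,7)=285 g(13,9)=78 g(13,11)=13 g(13,13)=1
t=14: g(14,-2)=1001 g(14,0)=2431 g(14,2)=2639 g(14,4)=1911 g(14,6)=987 g(14,8)=363 g(14,10)=91 g(14,12)=14 g(14,14)=1
t=15: g(15,-1)=3432 g(15,1)=5070 g(15,3)=4550 g(15,5)=2898 g(15,7)=1350 g(15,9)=454 g(15,11)=105 g(15,13)=15 g(15,15)=1
t=16: g(16,-2)=3432 g(16,0)=8502 g(16,2)=9620 g(16,4)=7448 g(16,6)=4248 g(16,8)=1804 g(16,10)=559 g(16,12)=120 g(16,14)=16 g(16,16)=1
t=17: g(17,-1)=11934 g(17,1)=18122 g(17,3)=17068 g(17,5)=11696 g(17,7)=6052 g(17,9)=2363 g(17,11)=679 g(17,13)=136 g(17,15)=17 g(17,17)=1
t=18: g(18,-2)=11934 g(18,0)=30056 g(18,2)=35190 g(18,4)=28764 g(18,6)=17748 g(18,8)=8415 g(18,10)=3042 g(18,12)=815 g(18,14)=153 g(18,16)=18 g(18,18)=1
t=19: g(19,-1)=41990 g(19,1)=65246 g(19,3)=63954 g(19,5)=46512 g(19,7)=26163 g(19,9)=11457 g(19,11)=3857 g(19,13)=968 g(19,15)=171 g(19,17)=19 g(19,19)=1
t=20: g(20,-2)=41990 g(20,0)=107236 g(20,2)=129200 g(20,4)=110466 g(20,6)=72675 g(20,8)=37620 g(20,10)=15314 g(20,12)=4825 g(20,14)=1139 g(20,16)=190 g(20,18)=20 g(20,20)=1
t=21: g(21,-1)=149226 g(21,1)=236436 g(21,3)=239666 g(21,5)=183141 g(21,7)=110295 g(21,9)=52934 g(21,11)=20139 g(21,13)=5964 g(21,15)=1329 g(21,17)=210 g(21,19)=21 g(21,21)=1
t=22: g(22,-2)=149226 g(22,0)=385662 g(22,2)=476102 g(22,4)=422807 g(22,6)=293436 g(22,8)=163229 g(22,10)=73073 g(22,12)=26103 g(22,14)=7293 g(22,16)=1539 g(22,18)=231 g(22,20)=22 g(22,22)=1
t=23: g(23,-1)=534888 g(23,1)=861764 g(23,3)=898909 g(23,5)=716243 g(23,7)=456665 g(23,9)=236302 g(23,11)=99176 g(23,13)=33396 g(23,15)=8832 g(23,17)=1770 g(23,19)=253 g(23,21)=23 g(23,23)=1
Paths never hitting -3: Σ_s g(23,s) = 3848222
Paths hitting -3: 2^23 - 3848222 = 4540386
P = 4540386/8388608 = 2270193/4194304

Answer: 2270193/4194304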